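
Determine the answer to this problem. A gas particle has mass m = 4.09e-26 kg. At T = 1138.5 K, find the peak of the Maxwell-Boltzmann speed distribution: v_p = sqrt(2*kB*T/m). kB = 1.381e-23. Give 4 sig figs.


Step 1: Numerator = 2*kB*T = 2*1.381e-23*1138.5 = 3.145e-20
Step 2: Ratio = 3.145e-20 / 4.09e-26 = 7.688e+05
Step 3: v_p = sqrt(7.688e+05) = 876.8 m/s

876.8


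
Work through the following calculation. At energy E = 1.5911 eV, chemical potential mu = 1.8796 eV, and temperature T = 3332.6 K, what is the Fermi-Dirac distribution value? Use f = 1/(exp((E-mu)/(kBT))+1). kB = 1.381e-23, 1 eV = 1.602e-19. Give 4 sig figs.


Step 1: (E - mu) = 1.5911 - 1.8796 = -0.2885 eV
Step 2: Convert: (E-mu)*eV = -4.622e-20 J
Step 3: x = (E-mu)*eV/(kB*T) = -1.004
Step 4: f = 1/(exp(-1.004)+1) = 0.7319

0.7319


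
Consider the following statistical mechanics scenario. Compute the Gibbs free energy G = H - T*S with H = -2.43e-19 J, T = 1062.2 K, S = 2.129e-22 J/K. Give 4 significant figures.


Step 1: T*S = 1062.2 * 2.129e-22 = 2.261e-19 J
Step 2: G = H - T*S = -2.43e-19 - 2.261e-19
Step 3: G = -4.691e-19 J

-4.691e-19


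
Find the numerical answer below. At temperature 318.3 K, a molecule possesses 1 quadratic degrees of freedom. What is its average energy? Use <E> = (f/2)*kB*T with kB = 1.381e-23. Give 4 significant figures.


Step 1: f/2 = 1/2 = 0.5
Step 2: kB*T = 1.381e-23 * 318.3 = 4.396e-21
Step 3: <E> = 0.5 * 4.396e-21 = 2.198e-21 J

2.198e-21


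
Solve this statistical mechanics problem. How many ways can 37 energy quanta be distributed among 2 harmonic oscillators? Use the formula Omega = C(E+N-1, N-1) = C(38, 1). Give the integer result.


Step 1: Use binomial coefficient C(38, 1)
Step 2: Numerator = 38! / 37!
Step 3: Denominator = 1!
Step 4: Omega = 38

38


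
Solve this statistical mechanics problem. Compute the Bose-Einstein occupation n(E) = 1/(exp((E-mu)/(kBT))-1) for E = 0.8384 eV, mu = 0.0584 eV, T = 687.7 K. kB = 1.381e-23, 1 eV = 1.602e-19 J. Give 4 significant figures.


Step 1: (E - mu) = 0.78 eV
Step 2: x = (E-mu)*eV/(kB*T) = 0.78*1.602e-19/(1.381e-23*687.7) = 13.16
Step 3: exp(x) = 5.177e+05
Step 4: n = 1/(exp(x)-1) = 1.931e-06

1.931e-06


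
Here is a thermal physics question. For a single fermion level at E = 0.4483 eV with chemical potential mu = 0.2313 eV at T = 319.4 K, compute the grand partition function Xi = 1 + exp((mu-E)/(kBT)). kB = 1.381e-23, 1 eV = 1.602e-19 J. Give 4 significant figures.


Step 1: (mu - E) = 0.2313 - 0.4483 = -0.217 eV
Step 2: x = (mu-E)*eV/(kB*T) = -0.217*1.602e-19/(1.381e-23*319.4) = -7.881
Step 3: exp(x) = 0.0003778
Step 4: Xi = 1 + 0.0003778 = 1

1


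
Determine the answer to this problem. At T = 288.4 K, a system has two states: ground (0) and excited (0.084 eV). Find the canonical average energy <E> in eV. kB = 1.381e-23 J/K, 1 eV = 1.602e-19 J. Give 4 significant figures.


Step 1: beta*E = 0.084*1.602e-19/(1.381e-23*288.4) = 3.379
Step 2: exp(-beta*E) = 0.03409
Step 3: <E> = 0.084*0.03409/(1+0.03409) = 0.002769 eV

0.002769


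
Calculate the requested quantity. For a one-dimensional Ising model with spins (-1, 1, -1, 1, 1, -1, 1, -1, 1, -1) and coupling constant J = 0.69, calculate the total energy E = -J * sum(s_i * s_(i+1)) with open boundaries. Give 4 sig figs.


Step 1: Nearest-neighbor products: -1, -1, -1, 1, -1, -1, -1, -1, -1
Step 2: Sum of products = -7
Step 3: E = -0.69 * -7 = 4.83

4.83


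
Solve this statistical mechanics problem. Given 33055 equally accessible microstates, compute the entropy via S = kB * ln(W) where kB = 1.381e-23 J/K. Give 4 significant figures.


Step 1: ln(W) = ln(33055) = 10.41
Step 2: S = kB * ln(W) = 1.381e-23 * 10.41
Step 3: S = 1.437e-22 J/K

1.437e-22


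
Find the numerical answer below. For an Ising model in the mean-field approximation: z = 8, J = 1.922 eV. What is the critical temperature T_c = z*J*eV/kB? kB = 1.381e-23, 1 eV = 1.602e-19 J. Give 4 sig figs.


Step 1: z*J = 8*1.922 = 15.38 eV
Step 2: Convert to Joules: 15.38*1.602e-19 = 2.463e-18 J
Step 3: T_c = 2.463e-18 / 1.381e-23 = 1.784e+05 K

1.784e+05


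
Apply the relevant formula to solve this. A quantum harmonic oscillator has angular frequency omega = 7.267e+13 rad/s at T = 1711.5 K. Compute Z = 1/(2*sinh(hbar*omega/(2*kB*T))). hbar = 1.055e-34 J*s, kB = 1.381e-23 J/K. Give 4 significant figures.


Step 1: Compute x = hbar*omega/(kB*T) = 1.055e-34*7.267e+13/(1.381e-23*1711.5) = 0.3244
Step 2: x/2 = 0.1622
Step 3: sinh(x/2) = 0.1629
Step 4: Z = 1/(2*0.1629) = 3.069

3.069


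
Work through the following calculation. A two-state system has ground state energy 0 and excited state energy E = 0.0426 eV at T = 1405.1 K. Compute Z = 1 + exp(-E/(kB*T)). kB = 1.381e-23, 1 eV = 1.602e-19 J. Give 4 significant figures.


Step 1: Compute beta*E = E*eV/(kB*T) = 0.0426*1.602e-19/(1.381e-23*1405.1) = 0.3517
Step 2: exp(-beta*E) = exp(-0.3517) = 0.7035
Step 3: Z = 1 + 0.7035 = 1.703

1.703


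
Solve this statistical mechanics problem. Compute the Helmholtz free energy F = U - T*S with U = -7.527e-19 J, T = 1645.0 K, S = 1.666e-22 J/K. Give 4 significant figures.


Step 1: T*S = 1645.0 * 1.666e-22 = 2.741e-19 J
Step 2: F = U - T*S = -7.527e-19 - 2.741e-19
Step 3: F = -1.027e-18 J

-1.027e-18


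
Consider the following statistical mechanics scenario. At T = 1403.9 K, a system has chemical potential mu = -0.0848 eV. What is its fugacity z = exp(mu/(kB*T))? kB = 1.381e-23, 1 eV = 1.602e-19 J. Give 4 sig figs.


Step 1: Convert mu to Joules: -0.0848*1.602e-19 = -1.358e-20 J
Step 2: kB*T = 1.381e-23*1403.9 = 1.939e-20 J
Step 3: mu/(kB*T) = -0.7007
Step 4: z = exp(-0.7007) = 0.4962

0.4962


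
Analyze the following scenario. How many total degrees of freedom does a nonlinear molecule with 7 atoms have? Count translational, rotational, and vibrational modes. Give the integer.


Step 1: Translational DOF = 3
Step 2: Rotational DOF (nonlinear) = 3
Step 3: Vibrational DOF = 3*7 - 6 = 15
Step 4: Total = 3 + 3 + 15 = 21

21


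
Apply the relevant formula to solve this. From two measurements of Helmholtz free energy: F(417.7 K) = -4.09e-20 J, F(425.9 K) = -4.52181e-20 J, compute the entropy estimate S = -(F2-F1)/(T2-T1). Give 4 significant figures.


Step 1: dF = F2 - F1 = -4.52181e-20 - (-4.09e-20) = -4.3181e-21 J
Step 2: dT = T2 - T1 = 425.9 - 417.7 = 8.2 K
Step 3: S = -dF/dT = -(-4.3181e-21)/8.2 = 5.266e-22 J/K

5.266e-22


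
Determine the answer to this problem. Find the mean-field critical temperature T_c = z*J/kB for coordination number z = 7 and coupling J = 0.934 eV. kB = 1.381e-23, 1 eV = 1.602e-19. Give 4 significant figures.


Step 1: z*J = 7*0.934 = 6.538 eV
Step 2: Convert to Joules: 6.538*1.602e-19 = 1.047e-18 J
Step 3: T_c = 1.047e-18 / 1.381e-23 = 7.584e+04 K

7.584e+04


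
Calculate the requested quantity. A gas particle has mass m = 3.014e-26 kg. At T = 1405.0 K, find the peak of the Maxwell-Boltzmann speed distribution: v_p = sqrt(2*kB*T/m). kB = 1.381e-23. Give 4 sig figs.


Step 1: Numerator = 2*kB*T = 2*1.381e-23*1405.0 = 3.881e-20
Step 2: Ratio = 3.881e-20 / 3.014e-26 = 1.288e+06
Step 3: v_p = sqrt(1.288e+06) = 1135 m/s

1135


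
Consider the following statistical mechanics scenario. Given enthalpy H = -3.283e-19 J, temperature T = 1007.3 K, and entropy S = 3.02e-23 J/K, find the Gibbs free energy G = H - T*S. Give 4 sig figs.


Step 1: T*S = 1007.3 * 3.02e-23 = 3.042e-20 J
Step 2: G = H - T*S = -3.283e-19 - 3.042e-20
Step 3: G = -3.587e-19 J

-3.587e-19


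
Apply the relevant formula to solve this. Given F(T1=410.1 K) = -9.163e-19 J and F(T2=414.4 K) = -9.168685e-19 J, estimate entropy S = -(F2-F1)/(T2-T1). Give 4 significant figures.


Step 1: dF = F2 - F1 = -9.168685e-19 - (-9.163e-19) = -5.685e-22 J
Step 2: dT = T2 - T1 = 414.4 - 410.1 = 4.3 K
Step 3: S = -dF/dT = -(-5.685e-22)/4.3 = 1.322e-22 J/K

1.322e-22


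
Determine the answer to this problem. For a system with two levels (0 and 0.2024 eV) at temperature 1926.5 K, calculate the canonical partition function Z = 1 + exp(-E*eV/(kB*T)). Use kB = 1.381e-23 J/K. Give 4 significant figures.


Step 1: Compute beta*E = E*eV/(kB*T) = 0.2024*1.602e-19/(1.381e-23*1926.5) = 1.219
Step 2: exp(-beta*E) = exp(-1.219) = 0.2956
Step 3: Z = 1 + 0.2956 = 1.296

1.296


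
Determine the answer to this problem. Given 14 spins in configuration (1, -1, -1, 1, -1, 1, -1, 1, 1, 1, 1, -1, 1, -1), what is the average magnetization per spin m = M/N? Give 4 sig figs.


Step 1: Count up spins (+1): 8, down spins (-1): 6
Step 2: Total magnetization M = 8 - 6 = 2
Step 3: m = M/N = 2/14 = 0.1429

0.1429


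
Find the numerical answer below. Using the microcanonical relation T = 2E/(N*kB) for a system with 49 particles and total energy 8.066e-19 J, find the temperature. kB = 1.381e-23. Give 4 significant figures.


Step 1: Numerator = 2*E = 2*8.066e-19 = 1.613e-18 J
Step 2: Denominator = N*kB = 49*1.381e-23 = 6.767e-22
Step 3: T = 1.613e-18 / 6.767e-22 = 2384 K

2384


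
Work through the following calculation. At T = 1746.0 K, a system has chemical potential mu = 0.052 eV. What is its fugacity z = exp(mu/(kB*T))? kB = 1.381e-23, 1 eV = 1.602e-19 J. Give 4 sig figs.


Step 1: Convert mu to Joules: 0.052*1.602e-19 = 8.33e-21 J
Step 2: kB*T = 1.381e-23*1746.0 = 2.411e-20 J
Step 3: mu/(kB*T) = 0.3455
Step 4: z = exp(0.3455) = 1.413

1.413


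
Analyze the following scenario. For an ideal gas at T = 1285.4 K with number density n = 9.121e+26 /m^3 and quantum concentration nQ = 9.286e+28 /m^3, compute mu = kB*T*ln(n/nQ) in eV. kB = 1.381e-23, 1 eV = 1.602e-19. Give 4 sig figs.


Step 1: n/nQ = 9.121e+26/9.286e+28 = 0.009822
Step 2: ln(n/nQ) = -4.623
Step 3: mu = kB*T*ln(n/nQ) = 1.775e-20*-4.623 = -8.207e-20 J
Step 4: Convert to eV: -8.207e-20/1.602e-19 = -0.5123 eV

-0.5123


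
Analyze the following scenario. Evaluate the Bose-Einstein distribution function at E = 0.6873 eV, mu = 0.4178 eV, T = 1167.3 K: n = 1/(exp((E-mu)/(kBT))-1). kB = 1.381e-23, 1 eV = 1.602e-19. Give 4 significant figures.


Step 1: (E - mu) = 0.2695 eV
Step 2: x = (E-mu)*eV/(kB*T) = 0.2695*1.602e-19/(1.381e-23*1167.3) = 2.678
Step 3: exp(x) = 14.56
Step 4: n = 1/(exp(x)-1) = 0.07375

0.07375


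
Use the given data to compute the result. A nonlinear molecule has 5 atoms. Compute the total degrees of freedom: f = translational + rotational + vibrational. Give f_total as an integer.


Step 1: Translational DOF = 3
Step 2: Rotational DOF (nonlinear) = 3
Step 3: Vibrational DOF = 3*5 - 6 = 9
Step 4: Total = 3 + 3 + 9 = 15

15


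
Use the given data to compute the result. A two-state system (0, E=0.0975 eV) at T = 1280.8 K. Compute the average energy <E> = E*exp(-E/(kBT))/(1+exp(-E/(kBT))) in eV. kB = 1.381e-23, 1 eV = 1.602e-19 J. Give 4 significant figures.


Step 1: beta*E = 0.0975*1.602e-19/(1.381e-23*1280.8) = 0.8831
Step 2: exp(-beta*E) = 0.4135
Step 3: <E> = 0.0975*0.4135/(1+0.4135) = 0.02852 eV

0.02852


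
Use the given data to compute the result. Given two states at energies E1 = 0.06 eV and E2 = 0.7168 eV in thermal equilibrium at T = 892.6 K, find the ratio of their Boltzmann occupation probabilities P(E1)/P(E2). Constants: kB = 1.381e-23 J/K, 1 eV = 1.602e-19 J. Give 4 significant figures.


Step 1: Compute energy difference dE = E1 - E2 = 0.06 - 0.7168 = -0.6568 eV
Step 2: Convert to Joules: dE_J = -0.6568 * 1.602e-19 = -1.052e-19 J
Step 3: Compute exponent = -dE_J / (kB * T) = -(-1.052e-19) / (1.381e-23 * 892.6) = 8.536
Step 4: P(E1)/P(E2) = exp(8.536) = 5094

5094


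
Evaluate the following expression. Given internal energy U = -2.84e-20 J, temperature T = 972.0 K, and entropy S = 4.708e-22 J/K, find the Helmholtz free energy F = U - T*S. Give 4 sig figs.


Step 1: T*S = 972.0 * 4.708e-22 = 4.576e-19 J
Step 2: F = U - T*S = -2.84e-20 - 4.576e-19
Step 3: F = -4.86e-19 J

-4.86e-19


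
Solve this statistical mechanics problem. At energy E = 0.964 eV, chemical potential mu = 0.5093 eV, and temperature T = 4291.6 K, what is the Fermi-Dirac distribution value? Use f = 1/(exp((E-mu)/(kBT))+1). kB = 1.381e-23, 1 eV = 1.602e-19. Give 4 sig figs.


Step 1: (E - mu) = 0.964 - 0.5093 = 0.4547 eV
Step 2: Convert: (E-mu)*eV = 7.284e-20 J
Step 3: x = (E-mu)*eV/(kB*T) = 1.229
Step 4: f = 1/(exp(1.229)+1) = 0.2263

0.2263


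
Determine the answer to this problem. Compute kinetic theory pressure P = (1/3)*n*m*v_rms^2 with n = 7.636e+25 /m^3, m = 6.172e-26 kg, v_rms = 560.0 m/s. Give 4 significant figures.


Step 1: v_rms^2 = 560.0^2 = 3.136e+05
Step 2: n*m = 7.636e+25*6.172e-26 = 4.713
Step 3: P = (1/3)*4.713*3.136e+05 = 4.927e+05 Pa

4.927e+05


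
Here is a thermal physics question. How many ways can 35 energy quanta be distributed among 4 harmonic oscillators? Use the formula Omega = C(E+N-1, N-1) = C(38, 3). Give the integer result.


Step 1: Use binomial coefficient C(38, 3)
Step 2: Numerator = 38! / 35!
Step 3: Denominator = 3!
Step 4: Omega = 8436

8436


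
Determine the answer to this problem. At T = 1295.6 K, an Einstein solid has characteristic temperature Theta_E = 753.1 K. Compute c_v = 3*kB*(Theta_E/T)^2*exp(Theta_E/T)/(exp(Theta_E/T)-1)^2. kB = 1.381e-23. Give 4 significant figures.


Step 1: x = Theta_E/T = 753.1/1295.6 = 0.5813
Step 2: x^2 = 0.3379
Step 3: exp(x) = 1.788
Step 4: c_v = 3*1.381e-23*0.3379*1.788/(1.788-1)^2 = 4.028e-23

4.028e-23


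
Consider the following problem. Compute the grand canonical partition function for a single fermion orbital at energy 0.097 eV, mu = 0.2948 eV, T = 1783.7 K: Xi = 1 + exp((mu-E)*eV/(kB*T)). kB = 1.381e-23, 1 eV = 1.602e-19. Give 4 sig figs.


Step 1: (mu - E) = 0.2948 - 0.097 = 0.1978 eV
Step 2: x = (mu-E)*eV/(kB*T) = 0.1978*1.602e-19/(1.381e-23*1783.7) = 1.286
Step 3: exp(x) = 3.62
Step 4: Xi = 1 + 3.62 = 4.62

4.62


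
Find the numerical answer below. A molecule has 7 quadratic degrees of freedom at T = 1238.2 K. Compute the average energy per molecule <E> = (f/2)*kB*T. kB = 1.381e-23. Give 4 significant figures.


Step 1: f/2 = 7/2 = 3.5
Step 2: kB*T = 1.381e-23 * 1238.2 = 1.71e-20
Step 3: <E> = 3.5 * 1.71e-20 = 5.985e-20 J

5.985e-20


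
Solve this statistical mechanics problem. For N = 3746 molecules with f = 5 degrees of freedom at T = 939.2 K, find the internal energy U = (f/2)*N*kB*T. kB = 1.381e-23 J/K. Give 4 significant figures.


Step 1: f/2 = 5/2 = 2.5
Step 2: N*kB*T = 3746*1.381e-23*939.2 = 4.859e-17
Step 3: U = 2.5 * 4.859e-17 = 1.215e-16 J

1.215e-16


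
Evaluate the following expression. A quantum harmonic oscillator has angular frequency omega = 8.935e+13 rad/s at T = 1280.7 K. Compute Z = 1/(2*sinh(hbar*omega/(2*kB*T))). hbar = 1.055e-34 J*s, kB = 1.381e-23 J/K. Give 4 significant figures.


Step 1: Compute x = hbar*omega/(kB*T) = 1.055e-34*8.935e+13/(1.381e-23*1280.7) = 0.533
Step 2: x/2 = 0.2665
Step 3: sinh(x/2) = 0.2697
Step 4: Z = 1/(2*0.2697) = 1.854

1.854


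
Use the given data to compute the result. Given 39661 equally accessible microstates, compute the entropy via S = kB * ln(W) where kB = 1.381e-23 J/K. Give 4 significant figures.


Step 1: ln(W) = ln(39661) = 10.59
Step 2: S = kB * ln(W) = 1.381e-23 * 10.59
Step 3: S = 1.462e-22 J/K

1.462e-22


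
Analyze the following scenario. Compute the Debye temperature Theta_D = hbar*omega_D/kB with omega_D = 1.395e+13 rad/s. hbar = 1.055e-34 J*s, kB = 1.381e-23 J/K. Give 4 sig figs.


Step 1: hbar*omega_D = 1.055e-34 * 1.395e+13 = 1.472e-21 J
Step 2: Theta_D = 1.472e-21 / 1.381e-23
Step 3: Theta_D = 106.6 K

106.6


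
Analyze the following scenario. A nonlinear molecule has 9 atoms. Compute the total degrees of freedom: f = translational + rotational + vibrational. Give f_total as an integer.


Step 1: Translational DOF = 3
Step 2: Rotational DOF (nonlinear) = 3
Step 3: Vibrational DOF = 3*9 - 6 = 21
Step 4: Total = 3 + 3 + 21 = 27

27


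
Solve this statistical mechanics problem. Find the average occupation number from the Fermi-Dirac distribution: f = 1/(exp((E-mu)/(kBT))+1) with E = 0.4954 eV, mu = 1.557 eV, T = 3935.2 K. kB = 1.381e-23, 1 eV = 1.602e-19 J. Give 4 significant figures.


Step 1: (E - mu) = 0.4954 - 1.557 = -1.062 eV
Step 2: Convert: (E-mu)*eV = -1.701e-19 J
Step 3: x = (E-mu)*eV/(kB*T) = -3.129
Step 4: f = 1/(exp(-3.129)+1) = 0.9581

0.9581


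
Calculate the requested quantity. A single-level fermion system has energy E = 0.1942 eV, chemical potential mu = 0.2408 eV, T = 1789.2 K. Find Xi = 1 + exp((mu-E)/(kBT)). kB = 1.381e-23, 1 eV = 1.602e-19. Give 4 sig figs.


Step 1: (mu - E) = 0.2408 - 0.1942 = 0.0466 eV
Step 2: x = (mu-E)*eV/(kB*T) = 0.0466*1.602e-19/(1.381e-23*1789.2) = 0.3021
Step 3: exp(x) = 1.353
Step 4: Xi = 1 + 1.353 = 2.353

2.353


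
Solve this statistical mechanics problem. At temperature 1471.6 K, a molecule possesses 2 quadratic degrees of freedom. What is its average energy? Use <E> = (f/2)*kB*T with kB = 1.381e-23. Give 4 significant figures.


Step 1: f/2 = 2/2 = 1
Step 2: kB*T = 1.381e-23 * 1471.6 = 2.032e-20
Step 3: <E> = 1 * 2.032e-20 = 2.032e-20 J

2.032e-20


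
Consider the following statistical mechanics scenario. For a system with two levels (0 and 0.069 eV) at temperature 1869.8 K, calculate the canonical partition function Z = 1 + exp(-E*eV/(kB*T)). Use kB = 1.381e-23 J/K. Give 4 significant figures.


Step 1: Compute beta*E = E*eV/(kB*T) = 0.069*1.602e-19/(1.381e-23*1869.8) = 0.4281
Step 2: exp(-beta*E) = exp(-0.4281) = 0.6518
Step 3: Z = 1 + 0.6518 = 1.652

1.652


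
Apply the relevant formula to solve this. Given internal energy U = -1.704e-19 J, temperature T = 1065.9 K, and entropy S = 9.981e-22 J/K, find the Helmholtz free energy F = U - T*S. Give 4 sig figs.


Step 1: T*S = 1065.9 * 9.981e-22 = 1.064e-18 J
Step 2: F = U - T*S = -1.704e-19 - 1.064e-18
Step 3: F = -1.234e-18 J

-1.234e-18


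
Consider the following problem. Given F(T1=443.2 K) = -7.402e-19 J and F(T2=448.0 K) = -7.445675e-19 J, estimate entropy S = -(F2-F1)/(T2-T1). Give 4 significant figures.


Step 1: dF = F2 - F1 = -7.445675e-19 - (-7.402e-19) = -4.3675e-21 J
Step 2: dT = T2 - T1 = 448.0 - 443.2 = 4.8 K
Step 3: S = -dF/dT = -(-4.3675e-21)/4.8 = 9.099e-22 J/K

9.099e-22


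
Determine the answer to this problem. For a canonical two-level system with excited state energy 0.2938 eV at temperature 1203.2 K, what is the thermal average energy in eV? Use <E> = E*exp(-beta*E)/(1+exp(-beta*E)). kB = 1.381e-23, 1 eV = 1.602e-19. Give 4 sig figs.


Step 1: beta*E = 0.2938*1.602e-19/(1.381e-23*1203.2) = 2.833
Step 2: exp(-beta*E) = 0.05886
Step 3: <E> = 0.2938*0.05886/(1+0.05886) = 0.01633 eV

0.01633


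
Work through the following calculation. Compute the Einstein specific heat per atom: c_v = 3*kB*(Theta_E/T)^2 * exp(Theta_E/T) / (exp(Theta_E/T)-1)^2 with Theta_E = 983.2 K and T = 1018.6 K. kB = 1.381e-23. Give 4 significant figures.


Step 1: x = Theta_E/T = 983.2/1018.6 = 0.9652
Step 2: x^2 = 0.9317
Step 3: exp(x) = 2.625
Step 4: c_v = 3*1.381e-23*0.9317*2.625/(2.625-1)^2 = 3.836e-23

3.836e-23


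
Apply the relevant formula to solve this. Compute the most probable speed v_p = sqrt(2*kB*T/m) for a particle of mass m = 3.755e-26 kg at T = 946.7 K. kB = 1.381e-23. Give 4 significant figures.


Step 1: Numerator = 2*kB*T = 2*1.381e-23*946.7 = 2.615e-20
Step 2: Ratio = 2.615e-20 / 3.755e-26 = 6.963e+05
Step 3: v_p = sqrt(6.963e+05) = 834.5 m/s

834.5


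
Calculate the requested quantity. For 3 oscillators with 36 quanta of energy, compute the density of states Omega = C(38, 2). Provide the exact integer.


Step 1: Use binomial coefficient C(38, 2)
Step 2: Numerator = 38! / 36!
Step 3: Denominator = 2!
Step 4: Omega = 703

703


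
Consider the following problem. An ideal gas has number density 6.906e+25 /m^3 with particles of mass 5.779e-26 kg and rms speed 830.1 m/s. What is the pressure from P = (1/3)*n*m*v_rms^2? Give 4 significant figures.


Step 1: v_rms^2 = 830.1^2 = 6.891e+05
Step 2: n*m = 6.906e+25*5.779e-26 = 3.991
Step 3: P = (1/3)*3.991*6.891e+05 = 9.167e+05 Pa

9.167e+05


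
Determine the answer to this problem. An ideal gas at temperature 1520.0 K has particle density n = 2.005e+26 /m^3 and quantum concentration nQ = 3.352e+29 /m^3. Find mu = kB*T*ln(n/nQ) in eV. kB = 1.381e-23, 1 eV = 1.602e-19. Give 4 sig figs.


Step 1: n/nQ = 2.005e+26/3.352e+29 = 0.0005982
Step 2: ln(n/nQ) = -7.422
Step 3: mu = kB*T*ln(n/nQ) = 2.099e-20*-7.422 = -1.558e-19 J
Step 4: Convert to eV: -1.558e-19/1.602e-19 = -0.9725 eV

-0.9725


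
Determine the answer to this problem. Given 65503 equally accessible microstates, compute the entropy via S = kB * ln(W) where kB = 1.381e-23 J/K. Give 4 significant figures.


Step 1: ln(W) = ln(65503) = 11.09
Step 2: S = kB * ln(W) = 1.381e-23 * 11.09
Step 3: S = 1.532e-22 J/K

1.532e-22


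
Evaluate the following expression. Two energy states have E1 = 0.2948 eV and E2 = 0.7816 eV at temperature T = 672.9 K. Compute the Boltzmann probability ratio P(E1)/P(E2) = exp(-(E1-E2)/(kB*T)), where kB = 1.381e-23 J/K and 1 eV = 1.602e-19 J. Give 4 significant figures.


Step 1: Compute energy difference dE = E1 - E2 = 0.2948 - 0.7816 = -0.4868 eV
Step 2: Convert to Joules: dE_J = -0.4868 * 1.602e-19 = -7.799e-20 J
Step 3: Compute exponent = -dE_J / (kB * T) = -(-7.799e-20) / (1.381e-23 * 672.9) = 8.392
Step 4: P(E1)/P(E2) = exp(8.392) = 4412

4412


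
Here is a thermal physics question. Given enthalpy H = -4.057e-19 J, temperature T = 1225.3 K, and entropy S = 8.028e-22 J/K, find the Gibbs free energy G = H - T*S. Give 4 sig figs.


Step 1: T*S = 1225.3 * 8.028e-22 = 9.837e-19 J
Step 2: G = H - T*S = -4.057e-19 - 9.837e-19
Step 3: G = -1.389e-18 J

-1.389e-18


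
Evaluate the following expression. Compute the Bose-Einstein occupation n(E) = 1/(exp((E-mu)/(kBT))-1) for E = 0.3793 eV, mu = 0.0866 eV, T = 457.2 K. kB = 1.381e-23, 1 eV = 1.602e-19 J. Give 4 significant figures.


Step 1: (E - mu) = 0.2927 eV
Step 2: x = (E-mu)*eV/(kB*T) = 0.2927*1.602e-19/(1.381e-23*457.2) = 7.427
Step 3: exp(x) = 1680
Step 4: n = 1/(exp(x)-1) = 0.0005956

0.0005956


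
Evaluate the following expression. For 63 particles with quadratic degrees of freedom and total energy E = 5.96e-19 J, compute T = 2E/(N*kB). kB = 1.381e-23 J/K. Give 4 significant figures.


Step 1: Numerator = 2*E = 2*5.96e-19 = 1.192e-18 J
Step 2: Denominator = N*kB = 63*1.381e-23 = 8.7e-22
Step 3: T = 1.192e-18 / 8.7e-22 = 1370 K

1370


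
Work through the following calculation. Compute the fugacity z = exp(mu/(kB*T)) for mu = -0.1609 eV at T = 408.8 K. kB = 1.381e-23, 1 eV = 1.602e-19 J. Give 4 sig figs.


Step 1: Convert mu to Joules: -0.1609*1.602e-19 = -2.578e-20 J
Step 2: kB*T = 1.381e-23*408.8 = 5.646e-21 J
Step 3: mu/(kB*T) = -4.566
Step 4: z = exp(-4.566) = 0.0104

0.0104


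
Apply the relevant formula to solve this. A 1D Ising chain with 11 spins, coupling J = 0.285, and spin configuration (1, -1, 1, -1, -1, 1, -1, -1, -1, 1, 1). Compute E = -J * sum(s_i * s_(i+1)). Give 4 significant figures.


Step 1: Nearest-neighbor products: -1, -1, -1, 1, -1, -1, 1, 1, -1, 1
Step 2: Sum of products = -2
Step 3: E = -0.285 * -2 = 0.57

0.57


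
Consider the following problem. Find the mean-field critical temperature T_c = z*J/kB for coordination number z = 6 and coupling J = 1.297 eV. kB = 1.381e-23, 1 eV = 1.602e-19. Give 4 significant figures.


Step 1: z*J = 6*1.297 = 7.782 eV
Step 2: Convert to Joules: 7.782*1.602e-19 = 1.247e-18 J
Step 3: T_c = 1.247e-18 / 1.381e-23 = 9.027e+04 K

9.027e+04


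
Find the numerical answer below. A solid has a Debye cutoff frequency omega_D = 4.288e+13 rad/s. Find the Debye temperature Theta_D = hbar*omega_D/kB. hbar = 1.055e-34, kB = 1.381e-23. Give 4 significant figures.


Step 1: hbar*omega_D = 1.055e-34 * 4.288e+13 = 4.524e-21 J
Step 2: Theta_D = 4.524e-21 / 1.381e-23
Step 3: Theta_D = 327.6 K

327.6


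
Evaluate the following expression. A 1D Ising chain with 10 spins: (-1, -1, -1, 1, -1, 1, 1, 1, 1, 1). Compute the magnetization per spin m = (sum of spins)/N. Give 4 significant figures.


Step 1: Count up spins (+1): 6, down spins (-1): 4
Step 2: Total magnetization M = 6 - 4 = 2
Step 3: m = M/N = 2/10 = 0.2

0.2


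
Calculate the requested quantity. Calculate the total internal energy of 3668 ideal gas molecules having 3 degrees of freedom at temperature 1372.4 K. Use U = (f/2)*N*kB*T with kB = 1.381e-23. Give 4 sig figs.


Step 1: f/2 = 3/2 = 1.5
Step 2: N*kB*T = 3668*1.381e-23*1372.4 = 6.952e-17
Step 3: U = 1.5 * 6.952e-17 = 1.043e-16 J

1.043e-16


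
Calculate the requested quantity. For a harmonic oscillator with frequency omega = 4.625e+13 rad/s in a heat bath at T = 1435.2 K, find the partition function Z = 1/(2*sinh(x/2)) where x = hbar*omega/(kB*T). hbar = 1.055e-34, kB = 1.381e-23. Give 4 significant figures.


Step 1: Compute x = hbar*omega/(kB*T) = 1.055e-34*4.625e+13/(1.381e-23*1435.2) = 0.2462
Step 2: x/2 = 0.1231
Step 3: sinh(x/2) = 0.1234
Step 4: Z = 1/(2*0.1234) = 4.052

4.052


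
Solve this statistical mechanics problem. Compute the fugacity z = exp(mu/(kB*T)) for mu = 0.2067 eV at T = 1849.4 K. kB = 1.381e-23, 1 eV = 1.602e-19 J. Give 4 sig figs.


Step 1: Convert mu to Joules: 0.2067*1.602e-19 = 3.311e-20 J
Step 2: kB*T = 1.381e-23*1849.4 = 2.554e-20 J
Step 3: mu/(kB*T) = 1.297
Step 4: z = exp(1.297) = 3.657

3.657


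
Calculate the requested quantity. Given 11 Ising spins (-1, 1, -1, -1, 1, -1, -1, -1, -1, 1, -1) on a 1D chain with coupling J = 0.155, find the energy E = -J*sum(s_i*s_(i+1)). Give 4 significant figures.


Step 1: Nearest-neighbor products: -1, -1, 1, -1, -1, 1, 1, 1, -1, -1
Step 2: Sum of products = -2
Step 3: E = -0.155 * -2 = 0.31

0.31


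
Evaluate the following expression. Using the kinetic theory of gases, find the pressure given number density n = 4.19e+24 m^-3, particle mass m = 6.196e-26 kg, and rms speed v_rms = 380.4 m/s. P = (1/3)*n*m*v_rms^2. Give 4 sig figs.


Step 1: v_rms^2 = 380.4^2 = 1.447e+05
Step 2: n*m = 4.19e+24*6.196e-26 = 0.2596
Step 3: P = (1/3)*0.2596*1.447e+05 = 1.252e+04 Pa

1.252e+04


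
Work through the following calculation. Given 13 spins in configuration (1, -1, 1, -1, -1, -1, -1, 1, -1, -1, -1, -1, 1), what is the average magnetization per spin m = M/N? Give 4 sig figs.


Step 1: Count up spins (+1): 4, down spins (-1): 9
Step 2: Total magnetization M = 4 - 9 = -5
Step 3: m = M/N = -5/13 = -0.3846

-0.3846


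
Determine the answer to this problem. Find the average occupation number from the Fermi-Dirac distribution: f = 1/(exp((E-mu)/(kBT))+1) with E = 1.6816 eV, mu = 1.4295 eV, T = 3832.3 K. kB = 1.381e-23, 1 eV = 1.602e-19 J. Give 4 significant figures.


Step 1: (E - mu) = 1.6816 - 1.4295 = 0.2521 eV
Step 2: Convert: (E-mu)*eV = 4.039e-20 J
Step 3: x = (E-mu)*eV/(kB*T) = 0.7631
Step 4: f = 1/(exp(0.7631)+1) = 0.318

0.318


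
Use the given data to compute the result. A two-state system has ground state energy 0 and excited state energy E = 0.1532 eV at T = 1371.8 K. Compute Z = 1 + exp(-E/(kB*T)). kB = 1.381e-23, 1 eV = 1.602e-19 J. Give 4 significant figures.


Step 1: Compute beta*E = E*eV/(kB*T) = 0.1532*1.602e-19/(1.381e-23*1371.8) = 1.295
Step 2: exp(-beta*E) = exp(-1.295) = 0.2738
Step 3: Z = 1 + 0.2738 = 1.274

1.274


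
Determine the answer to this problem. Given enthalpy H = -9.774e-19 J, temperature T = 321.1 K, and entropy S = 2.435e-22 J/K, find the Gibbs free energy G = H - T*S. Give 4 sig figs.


Step 1: T*S = 321.1 * 2.435e-22 = 7.819e-20 J
Step 2: G = H - T*S = -9.774e-19 - 7.819e-20
Step 3: G = -1.056e-18 J

-1.056e-18


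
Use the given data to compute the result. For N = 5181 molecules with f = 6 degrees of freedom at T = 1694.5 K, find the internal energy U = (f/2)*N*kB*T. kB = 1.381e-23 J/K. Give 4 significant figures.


Step 1: f/2 = 6/2 = 3.0
Step 2: N*kB*T = 5181*1.381e-23*1694.5 = 1.212e-16
Step 3: U = 3.0 * 1.212e-16 = 3.637e-16 J

3.637e-16


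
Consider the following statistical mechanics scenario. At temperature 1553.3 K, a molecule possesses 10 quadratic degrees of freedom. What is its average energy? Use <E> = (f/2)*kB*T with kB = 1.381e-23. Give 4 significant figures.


Step 1: f/2 = 10/2 = 5
Step 2: kB*T = 1.381e-23 * 1553.3 = 2.145e-20
Step 3: <E> = 5 * 2.145e-20 = 1.073e-19 J

1.073e-19


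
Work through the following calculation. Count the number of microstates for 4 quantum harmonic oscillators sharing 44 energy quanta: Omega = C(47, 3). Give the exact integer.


Step 1: Use binomial coefficient C(47, 3)
Step 2: Numerator = 47! / 44!
Step 3: Denominator = 3!
Step 4: Omega = 16215

16215


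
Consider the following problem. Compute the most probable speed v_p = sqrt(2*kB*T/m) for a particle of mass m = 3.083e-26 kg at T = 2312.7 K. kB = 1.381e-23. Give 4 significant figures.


Step 1: Numerator = 2*kB*T = 2*1.381e-23*2312.7 = 6.388e-20
Step 2: Ratio = 6.388e-20 / 3.083e-26 = 2.072e+06
Step 3: v_p = sqrt(2.072e+06) = 1439 m/s

1439


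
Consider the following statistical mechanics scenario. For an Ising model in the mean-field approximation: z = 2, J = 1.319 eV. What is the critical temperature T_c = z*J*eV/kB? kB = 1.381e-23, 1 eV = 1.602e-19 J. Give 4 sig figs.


Step 1: z*J = 2*1.319 = 2.638 eV
Step 2: Convert to Joules: 2.638*1.602e-19 = 4.226e-19 J
Step 3: T_c = 4.226e-19 / 1.381e-23 = 3.06e+04 K

3.06e+04


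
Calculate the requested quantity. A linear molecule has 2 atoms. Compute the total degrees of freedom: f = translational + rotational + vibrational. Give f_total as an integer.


Step 1: Translational DOF = 3
Step 2: Rotational DOF (linear) = 2
Step 3: Vibrational DOF = 3*2 - 5 = 1
Step 4: Total = 3 + 2 + 1 = 6

6


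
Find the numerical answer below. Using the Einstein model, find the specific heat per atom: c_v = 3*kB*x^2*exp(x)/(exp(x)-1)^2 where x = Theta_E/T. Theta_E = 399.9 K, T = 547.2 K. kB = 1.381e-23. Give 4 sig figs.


Step 1: x = Theta_E/T = 399.9/547.2 = 0.7308
Step 2: x^2 = 0.5341
Step 3: exp(x) = 2.077
Step 4: c_v = 3*1.381e-23*0.5341*2.077/(2.077-1)^2 = 3.963e-23

3.963e-23


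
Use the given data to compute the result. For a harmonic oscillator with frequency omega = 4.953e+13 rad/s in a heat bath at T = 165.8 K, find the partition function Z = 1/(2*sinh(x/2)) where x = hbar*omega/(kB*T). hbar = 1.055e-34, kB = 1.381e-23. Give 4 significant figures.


Step 1: Compute x = hbar*omega/(kB*T) = 1.055e-34*4.953e+13/(1.381e-23*165.8) = 2.282
Step 2: x/2 = 1.141
Step 3: sinh(x/2) = 1.405
Step 4: Z = 1/(2*1.405) = 0.3558

0.3558


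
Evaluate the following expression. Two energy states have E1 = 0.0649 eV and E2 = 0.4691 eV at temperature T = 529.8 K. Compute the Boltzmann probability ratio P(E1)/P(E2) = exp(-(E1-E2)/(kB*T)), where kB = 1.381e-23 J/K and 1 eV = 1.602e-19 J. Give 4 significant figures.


Step 1: Compute energy difference dE = E1 - E2 = 0.0649 - 0.4691 = -0.4042 eV
Step 2: Convert to Joules: dE_J = -0.4042 * 1.602e-19 = -6.475e-20 J
Step 3: Compute exponent = -dE_J / (kB * T) = -(-6.475e-20) / (1.381e-23 * 529.8) = 8.85
Step 4: P(E1)/P(E2) = exp(8.85) = 6976

6976


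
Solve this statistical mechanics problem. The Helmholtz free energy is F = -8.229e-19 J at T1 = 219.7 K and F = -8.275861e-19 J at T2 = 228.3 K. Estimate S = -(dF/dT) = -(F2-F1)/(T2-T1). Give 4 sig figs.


Step 1: dF = F2 - F1 = -8.275861e-19 - (-8.229e-19) = -4.6861e-21 J
Step 2: dT = T2 - T1 = 228.3 - 219.7 = 8.6 K
Step 3: S = -dF/dT = -(-4.6861e-21)/8.6 = 5.449e-22 J/K

5.449e-22


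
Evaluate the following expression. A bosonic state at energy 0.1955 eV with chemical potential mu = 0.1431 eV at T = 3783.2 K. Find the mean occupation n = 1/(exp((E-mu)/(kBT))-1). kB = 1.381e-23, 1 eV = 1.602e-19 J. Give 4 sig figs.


Step 1: (E - mu) = 0.0524 eV
Step 2: x = (E-mu)*eV/(kB*T) = 0.0524*1.602e-19/(1.381e-23*3783.2) = 0.1607
Step 3: exp(x) = 1.174
Step 4: n = 1/(exp(x)-1) = 5.737

5.737


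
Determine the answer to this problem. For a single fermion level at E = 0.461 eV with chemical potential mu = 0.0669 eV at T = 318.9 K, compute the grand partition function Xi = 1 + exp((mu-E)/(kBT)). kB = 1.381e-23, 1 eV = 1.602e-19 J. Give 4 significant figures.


Step 1: (mu - E) = 0.0669 - 0.461 = -0.3941 eV
Step 2: x = (mu-E)*eV/(kB*T) = -0.3941*1.602e-19/(1.381e-23*318.9) = -14.34
Step 3: exp(x) = 5.944e-07
Step 4: Xi = 1 + 5.944e-07 = 1

1


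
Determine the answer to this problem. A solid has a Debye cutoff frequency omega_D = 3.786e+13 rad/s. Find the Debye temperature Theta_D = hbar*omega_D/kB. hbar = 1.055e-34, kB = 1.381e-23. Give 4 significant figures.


Step 1: hbar*omega_D = 1.055e-34 * 3.786e+13 = 3.994e-21 J
Step 2: Theta_D = 3.994e-21 / 1.381e-23
Step 3: Theta_D = 289.2 K

289.2


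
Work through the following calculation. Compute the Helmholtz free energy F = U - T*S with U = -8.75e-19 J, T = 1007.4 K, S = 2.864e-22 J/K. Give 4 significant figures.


Step 1: T*S = 1007.4 * 2.864e-22 = 2.885e-19 J
Step 2: F = U - T*S = -8.75e-19 - 2.885e-19
Step 3: F = -1.164e-18 J

-1.164e-18


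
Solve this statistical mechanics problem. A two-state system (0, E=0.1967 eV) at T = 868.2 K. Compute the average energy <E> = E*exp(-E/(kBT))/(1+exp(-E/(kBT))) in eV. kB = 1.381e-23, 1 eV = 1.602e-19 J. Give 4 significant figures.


Step 1: beta*E = 0.1967*1.602e-19/(1.381e-23*868.2) = 2.628
Step 2: exp(-beta*E) = 0.07221
Step 3: <E> = 0.1967*0.07221/(1+0.07221) = 0.01325 eV

0.01325


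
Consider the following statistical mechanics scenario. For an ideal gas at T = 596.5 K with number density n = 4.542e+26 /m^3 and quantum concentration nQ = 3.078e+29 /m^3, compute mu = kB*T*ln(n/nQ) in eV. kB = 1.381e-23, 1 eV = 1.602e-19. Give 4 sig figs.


Step 1: n/nQ = 4.542e+26/3.078e+29 = 0.001476
Step 2: ln(n/nQ) = -6.519
Step 3: mu = kB*T*ln(n/nQ) = 8.238e-21*-6.519 = -5.37e-20 J
Step 4: Convert to eV: -5.37e-20/1.602e-19 = -0.3352 eV

-0.3352


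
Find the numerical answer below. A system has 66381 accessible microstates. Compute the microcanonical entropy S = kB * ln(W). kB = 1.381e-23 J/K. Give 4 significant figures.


Step 1: ln(W) = ln(66381) = 11.1
Step 2: S = kB * ln(W) = 1.381e-23 * 11.1
Step 3: S = 1.533e-22 J/K

1.533e-22


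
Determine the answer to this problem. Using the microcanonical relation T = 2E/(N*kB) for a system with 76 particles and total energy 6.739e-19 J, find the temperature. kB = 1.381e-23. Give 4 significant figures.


Step 1: Numerator = 2*E = 2*6.739e-19 = 1.348e-18 J
Step 2: Denominator = N*kB = 76*1.381e-23 = 1.05e-21
Step 3: T = 1.348e-18 / 1.05e-21 = 1284 K

1284


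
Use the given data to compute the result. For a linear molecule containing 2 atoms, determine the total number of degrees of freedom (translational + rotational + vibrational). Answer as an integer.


Step 1: Translational DOF = 3
Step 2: Rotational DOF (linear) = 2
Step 3: Vibrational DOF = 3*2 - 5 = 1
Step 4: Total = 3 + 2 + 1 = 6

6


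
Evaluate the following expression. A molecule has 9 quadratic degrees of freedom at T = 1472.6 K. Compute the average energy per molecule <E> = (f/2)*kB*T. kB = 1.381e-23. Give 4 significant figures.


Step 1: f/2 = 9/2 = 4.5
Step 2: kB*T = 1.381e-23 * 1472.6 = 2.034e-20
Step 3: <E> = 4.5 * 2.034e-20 = 9.151e-20 J

9.151e-20


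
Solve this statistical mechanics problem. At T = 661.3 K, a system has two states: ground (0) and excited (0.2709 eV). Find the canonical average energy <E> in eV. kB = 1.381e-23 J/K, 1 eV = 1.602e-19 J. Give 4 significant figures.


Step 1: beta*E = 0.2709*1.602e-19/(1.381e-23*661.3) = 4.752
Step 2: exp(-beta*E) = 0.008634
Step 3: <E> = 0.2709*0.008634/(1+0.008634) = 0.002319 eV

0.002319


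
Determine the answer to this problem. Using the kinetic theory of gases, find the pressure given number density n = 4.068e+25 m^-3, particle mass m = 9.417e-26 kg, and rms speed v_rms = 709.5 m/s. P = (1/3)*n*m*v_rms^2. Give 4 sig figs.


Step 1: v_rms^2 = 709.5^2 = 5.034e+05
Step 2: n*m = 4.068e+25*9.417e-26 = 3.831
Step 3: P = (1/3)*3.831*5.034e+05 = 6.428e+05 Pa

6.428e+05


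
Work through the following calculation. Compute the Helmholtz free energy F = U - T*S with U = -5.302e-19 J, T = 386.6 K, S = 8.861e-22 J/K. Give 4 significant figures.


Step 1: T*S = 386.6 * 8.861e-22 = 3.426e-19 J
Step 2: F = U - T*S = -5.302e-19 - 3.426e-19
Step 3: F = -8.728e-19 J

-8.728e-19


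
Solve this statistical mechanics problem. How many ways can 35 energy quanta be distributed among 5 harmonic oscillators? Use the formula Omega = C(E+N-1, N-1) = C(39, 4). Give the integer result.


Step 1: Use binomial coefficient C(39, 4)
Step 2: Numerator = 39! / 35!
Step 3: Denominator = 4!
Step 4: Omega = 82251

82251


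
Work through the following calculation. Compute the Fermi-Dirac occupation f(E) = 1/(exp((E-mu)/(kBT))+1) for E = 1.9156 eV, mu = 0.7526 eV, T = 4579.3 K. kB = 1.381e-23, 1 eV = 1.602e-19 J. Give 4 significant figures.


Step 1: (E - mu) = 1.9156 - 0.7526 = 1.163 eV
Step 2: Convert: (E-mu)*eV = 1.863e-19 J
Step 3: x = (E-mu)*eV/(kB*T) = 2.946
Step 4: f = 1/(exp(2.946)+1) = 0.04992

0.04992


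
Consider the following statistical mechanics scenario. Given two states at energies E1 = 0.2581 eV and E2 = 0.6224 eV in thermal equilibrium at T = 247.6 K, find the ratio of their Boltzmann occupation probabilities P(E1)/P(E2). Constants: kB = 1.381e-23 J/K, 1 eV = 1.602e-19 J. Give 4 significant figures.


Step 1: Compute energy difference dE = E1 - E2 = 0.2581 - 0.6224 = -0.3643 eV
Step 2: Convert to Joules: dE_J = -0.3643 * 1.602e-19 = -5.836e-20 J
Step 3: Compute exponent = -dE_J / (kB * T) = -(-5.836e-20) / (1.381e-23 * 247.6) = 17.07
Step 4: P(E1)/P(E2) = exp(17.07) = 2.585e+07

2.585e+07


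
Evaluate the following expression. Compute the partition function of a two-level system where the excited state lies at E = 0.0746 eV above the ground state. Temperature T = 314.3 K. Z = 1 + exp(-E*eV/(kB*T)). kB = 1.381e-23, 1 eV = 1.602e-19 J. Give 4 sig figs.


Step 1: Compute beta*E = E*eV/(kB*T) = 0.0746*1.602e-19/(1.381e-23*314.3) = 2.753
Step 2: exp(-beta*E) = exp(-2.753) = 0.06371
Step 3: Z = 1 + 0.06371 = 1.064

1.064


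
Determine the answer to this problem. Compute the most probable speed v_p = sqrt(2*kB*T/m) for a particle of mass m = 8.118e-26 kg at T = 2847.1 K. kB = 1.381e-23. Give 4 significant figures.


Step 1: Numerator = 2*kB*T = 2*1.381e-23*2847.1 = 7.864e-20
Step 2: Ratio = 7.864e-20 / 8.118e-26 = 9.687e+05
Step 3: v_p = sqrt(9.687e+05) = 984.2 m/s

984.2


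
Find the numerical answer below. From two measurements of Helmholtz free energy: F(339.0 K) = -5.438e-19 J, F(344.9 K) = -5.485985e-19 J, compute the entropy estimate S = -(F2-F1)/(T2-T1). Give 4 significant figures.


Step 1: dF = F2 - F1 = -5.485985e-19 - (-5.438e-19) = -4.7985e-21 J
Step 2: dT = T2 - T1 = 344.9 - 339.0 = 5.9 K
Step 3: S = -dF/dT = -(-4.7985e-21)/5.9 = 8.133e-22 J/K

8.133e-22


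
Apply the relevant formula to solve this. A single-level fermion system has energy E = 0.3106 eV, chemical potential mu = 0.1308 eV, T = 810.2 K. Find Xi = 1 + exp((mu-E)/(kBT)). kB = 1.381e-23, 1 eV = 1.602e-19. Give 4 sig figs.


Step 1: (mu - E) = 0.1308 - 0.3106 = -0.1798 eV
Step 2: x = (mu-E)*eV/(kB*T) = -0.1798*1.602e-19/(1.381e-23*810.2) = -2.574
Step 3: exp(x) = 0.0762
Step 4: Xi = 1 + 0.0762 = 1.076

1.076


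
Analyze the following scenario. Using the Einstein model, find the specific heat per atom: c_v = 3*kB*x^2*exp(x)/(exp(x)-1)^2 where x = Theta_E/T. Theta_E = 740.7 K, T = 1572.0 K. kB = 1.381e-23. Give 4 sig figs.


Step 1: x = Theta_E/T = 740.7/1572.0 = 0.4712
Step 2: x^2 = 0.222
Step 3: exp(x) = 1.602
Step 4: c_v = 3*1.381e-23*0.222*1.602/(1.602-1)^2 = 4.067e-23

4.067e-23


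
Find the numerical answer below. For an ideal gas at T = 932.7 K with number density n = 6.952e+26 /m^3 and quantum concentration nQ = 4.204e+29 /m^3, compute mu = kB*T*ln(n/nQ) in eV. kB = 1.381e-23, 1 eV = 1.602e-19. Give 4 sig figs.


Step 1: n/nQ = 6.952e+26/4.204e+29 = 0.001654
Step 2: ln(n/nQ) = -6.405
Step 3: mu = kB*T*ln(n/nQ) = 1.288e-20*-6.405 = -8.25e-20 J
Step 4: Convert to eV: -8.25e-20/1.602e-19 = -0.515 eV

-0.515
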